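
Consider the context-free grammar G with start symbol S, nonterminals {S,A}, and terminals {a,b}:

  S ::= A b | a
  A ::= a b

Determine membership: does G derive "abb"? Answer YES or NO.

Convert to CNF:
  S -> A T1 | a
  A -> T0 T1
  T0 -> a
  T1 -> b

CYK fill:
  [0..0]={S,T0}  "a"  orig:{S}
  [1..1]={T1}  "b"  orig:{}
  [2..2]={T1}  "b"  orig:{}
  [0..1]={A}  "ab"
  [1..2]=∅  "bb"
  [0..2]={S}  "abb"

S ∈ T[0,2] ⇒ YES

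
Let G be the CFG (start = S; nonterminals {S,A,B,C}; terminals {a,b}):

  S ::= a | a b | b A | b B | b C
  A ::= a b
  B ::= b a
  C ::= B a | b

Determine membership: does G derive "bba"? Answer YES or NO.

CNF form of G:
  S -> T0 T1 | T1 A | T1 B | T1 C | a
  A -> T0 T1
  B -> T1 T0
  C -> B T0 | b
  T0 -> a
  T1 -> b

CYK table (by increasing span):
  [0..0]={C,T1}  "b"  orig:{C}
  [1..1]={C,T1}  "b"  orig:{C}
  [2..2]={S,T0}  "a"  orig:{S}
  [0..1]={S}  "bb"
  [1..2]={B}  "ba"
  [0..2]={S}  "bba"

S ∈ T[0,2] ⇒ YES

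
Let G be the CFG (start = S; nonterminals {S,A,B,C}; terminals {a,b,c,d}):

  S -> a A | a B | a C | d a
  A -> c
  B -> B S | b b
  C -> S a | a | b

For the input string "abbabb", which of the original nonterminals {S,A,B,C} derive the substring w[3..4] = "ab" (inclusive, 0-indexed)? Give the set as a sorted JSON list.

Convert to CNF:
  S -> T1 A | T1 B | T1 C | T2 T1
  A -> c
  B -> B S | T0 T0
  C -> S T1 | a | b
  T0 -> b
  T1 -> a
  T2 -> d

CYK fill, restricted to cells inside w[3..4]:
  T[3,3] 'a' = {C,T1}  orig:{C}
  T[4,4] 'b' = {C,T0}  orig:{C}
  T[3,4] 'ab' = {S}

Original NTs in T[3,4] deriving "ab": ["S"]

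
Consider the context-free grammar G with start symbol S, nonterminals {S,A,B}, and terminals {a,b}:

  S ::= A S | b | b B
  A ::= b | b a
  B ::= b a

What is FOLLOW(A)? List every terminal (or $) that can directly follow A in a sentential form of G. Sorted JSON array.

FIRST sets, iterate to fixpoint:
pass 1:
  A via A→b: +{b}
  B via B→b a: +{b}
  S via S→A S: +{b}
  FIRST(S)={b}  FIRST(A)={b}  FIRST(B)={b}
pass 2: done
  FIRST(S)={b}  FIRST(A)={b}  FIRST(B)={b}

FOLLOW iteration:
seed FOLLOW(S) with $
round 1:
  S→A S: FOLLOW(A) ⊇ FIRST(S) = {b}; new: +{b}
  S→b B: FOLLOW(B) ⊇ FOLLOW(S) ⊇ {$}; new: +{$}
  FOLLOW[S]={$}  FOLLOW[A]={b}  FOLLOW[B]={$}
round 2: done
  FOLLOW[S]={$}  FOLLOW[A]={b}  FOLLOW[B]={$}

FOLLOW(A) = ["b"]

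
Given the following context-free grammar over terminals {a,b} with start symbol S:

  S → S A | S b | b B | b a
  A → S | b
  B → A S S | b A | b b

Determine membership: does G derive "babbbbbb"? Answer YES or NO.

Convert to CNF:
  S -> S A | S T0 | T0 B | T0 T1
  A -> S A | S T0 | T0 B | T0 T1 | b
  B -> A X2 | T0 A | T0 T0
  T0 -> b
  T1 -> a
  X2 -> S S

CYK fill:
  T[0,0] 'b' = {A,T0}  orig:{A}
  T[1,1] 'a' = {T1}  orig:{}
  T[2,2] 'b' = {A,T0}  orig:{A}
  T[3,3] 'b' = {A,T0}  orig:{A}
  T[4,4] 'b' = {A,T0}  orig:{A}
  T[5,5] 'b' = {A,T0}  orig:{A}
  T[6,6] 'b' = {A,T0}  orig:{A}
  T[7,7] 'b' = {A,T0}  orig:{A}
  T[0,1] 'ba' = {A,S}
  T[1,2] 'ab' = ∅
  T[2,3] 'bb' = {B}
  T[3,4] 'bb' = {B}
  T[4,5] 'bb' = {B}
  T[5,6] 'bb' = {B}
  T[6,7] 'bb' = {B}
  T[0,2] 'bab' = {A,S}
  T[1,3] 'abb' = ∅
  T[2,4] 'bbb' = {A,S}
  T[3,5] 'bbb' = {A,S}
  T[4,6] 'bbb' = {A,S}
  T[5,7] 'bbb' = {A,S}
  T[0,3] 'babb' = {A,S}
  T[1,4] 'abbb' = ∅
  T[2,5] 'bbbb' = {A,B,S}
  T[3,6] 'bbbb' = {A,B,S}
  T[4,7] 'bbbb' = {A,B,S}
  T[0,4] 'babbb' = {A,S,X2}  orig:{A,S}
  T[1,5] 'abbbb' = ∅
  T[2,6] 'bbbbb' = {A,B,S}
  T[3,7] 'bbbbb' = {A,B,S}
  T[0,5] 'babbbb' = {A,S,X2}  orig:{A,S}
  T[1,6] 'abbbbb' = ∅
  T[2,7] 'bbbbbb' = {A,B,S,X2}  orig:{A,B,S}
  T[0,6] 'babbbbb' = {A,S,X2}  orig:{A,S}
  T[1,7] 'abbbbbb' = ∅
  T[0,7] 'babbbbbb' = {A,B,S,X2}  orig:{A,B,S}

S ∈ T[0,7] ⇒ YES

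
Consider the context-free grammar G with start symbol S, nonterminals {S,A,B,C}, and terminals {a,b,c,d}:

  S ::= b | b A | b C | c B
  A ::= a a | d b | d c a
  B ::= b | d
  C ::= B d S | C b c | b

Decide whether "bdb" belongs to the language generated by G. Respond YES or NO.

CNF form of G:
  S -> T2 A | T2 C | T3 B | b
  A -> T0 T0 | T1 T2 | T1 X4
  B -> b | d
  C -> B X5 | C X6 | b
  T0 -> a
  T1 -> d
  T2 -> b
  T3 -> c
  X4 -> T3 T0
  X5 -> T1 S
  X6 -> T2 T3

Fill CYK table bottom-up:
  [0..0]={B,C,S,T2}  "b"  orig:{B,C,S}
  [1..1]={B,T1}  "d"  orig:{B}
  [2..2]={B,C,S,T2}  "b"  orig:{B,C,S}
  [0..1]=∅  "bd"
  [1..2]={A,X5}  "db"  orig:{A}
  [0..2]={C,S}  "bdb"

S ∈ T[0,2] ⇒ YES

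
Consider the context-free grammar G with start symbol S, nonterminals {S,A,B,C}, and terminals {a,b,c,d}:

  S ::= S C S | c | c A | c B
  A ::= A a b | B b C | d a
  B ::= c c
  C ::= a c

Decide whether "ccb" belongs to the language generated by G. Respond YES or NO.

Convert to CNF:
  S -> S X6 | T3 A | T3 B | c
  A -> A X4 | B X5 | T2 T0
  B -> T3 T3
  C -> T0 T3
  T0 -> a
  T1 -> b
  T2 -> d
  T3 -> c
  X4 -> T0 T1
  X5 -> T1 C
  X6 -> C S

CYK table (by increasing span):
  T[0,0] 'c' = {S,T3}  orig:{S}
  T[1,1] 'c' = {S,T3}  orig:{S}
  T[2,2] 'b' = {T1}  orig:{}
  T[0,1] 'cc' = {B}
  T[1,2] 'cb' = ∅
  T[0,2] 'ccb' = ∅

S ∉ T[0,2] ⇒ NO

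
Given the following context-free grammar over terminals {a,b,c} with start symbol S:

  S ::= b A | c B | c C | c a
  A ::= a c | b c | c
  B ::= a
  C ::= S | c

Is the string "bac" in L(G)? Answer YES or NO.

CNF form of G:
  S -> T1 B | T1 C | T1 T0 | T2 A
  A -> T0 T1 | T2 T1 | c
  B -> a
  C -> T1 B | T1 C | T1 T0 | T2 A | c
  T0 -> a
  T1 -> c
  T2 -> b

Fill CYK table bottom-up:
  cell(0,0) b: {T2}  orig:{}
  cell(1,1) a: {B,T0}  orig:{B}
  cell(2,2) c: {A,C,T1}  orig:{A,C}
  cell(0,1) ba: ∅
  cell(1,2) ac: {A}
  cell(0,2) bac: {C,S}

S ∈ T[0,2] ⇒ YES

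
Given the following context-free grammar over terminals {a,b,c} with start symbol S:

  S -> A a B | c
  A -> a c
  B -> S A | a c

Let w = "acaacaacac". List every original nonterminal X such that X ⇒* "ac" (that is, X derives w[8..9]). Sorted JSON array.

CNF form of G:
  S -> A X2 | c
  A -> T0 T1
  B -> S A | T0 T1
  T0 -> a
  T1 -> c
  X2 -> T0 B

CYK table (by increasing span) — only the sub-triangle for w[8..9]:
  cell(8,8) a: {T0}  orig:{}
  cell(9,9) c: {S,T1}  orig:{S}
  cell(8,9) ac: {A,B}

Original NTs in T[8,9] deriving "ac": ["A", "B"]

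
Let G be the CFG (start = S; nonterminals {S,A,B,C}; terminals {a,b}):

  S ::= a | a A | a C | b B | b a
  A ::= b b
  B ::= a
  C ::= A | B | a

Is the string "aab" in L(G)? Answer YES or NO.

Convert to CNF:
  S -> T0 B | T0 T1 | T1 A | T1 C | a
  A -> T0 T0
  B -> a
  C -> T0 T0 | a
  T0 -> b
  T1 -> a

CYK fill:
  cell(0,0) a: {B,C,S,T1}  orig:{B,C,S}
  cell(1,1) a: {B,C,S,T1}  orig:{B,C,S}
  cell(2,2) b: {T0}  orig:{}
  cell(0,1) aa: {S}
  cell(1,2) ab: ∅
  cell(0,2) aab: ∅

S ∉ T[0,2] ⇒ NO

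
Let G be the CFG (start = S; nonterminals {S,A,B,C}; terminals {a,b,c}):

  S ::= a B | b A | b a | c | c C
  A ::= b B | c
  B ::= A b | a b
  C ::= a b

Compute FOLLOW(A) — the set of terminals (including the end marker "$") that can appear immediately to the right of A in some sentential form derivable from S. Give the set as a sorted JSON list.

FIRST iteration:
pass 1:
  A via A→b B: +{b}
  A via A→c: +{c}
  B via B→A b: +{b,c}
  B via B→a b: +{a}
  C via C→a b: +{a}
  S via S→a B: +{a}
  S via S→b A: +{b}
  S via S→c: +{c}
  FIRST[S]={a,b,c}  FIRST[A]={b,c}  FIRST[B]={a,b,c}  FIRST[C]={a}
pass 2: (stable)
  FIRST[S]={a,b,c}  FIRST[A]={b,c}  FIRST[B]={a,b,c}  FIRST[C]={a}

Compute FOLLOW by fixpoint:
seed FOLLOW(S) with $
[1]
  B→A b: FOLLOW(A) ⊇ FIRST(b) = {b}; new: +{b}
  S→a B: FOLLOW(B) ⊇ FOLLOW(S) ⊇ {$}; new: +{$}
  S→b A: FOLLOW(A) ⊇ FOLLOW(S) ⊇ {$}; new: +{$}
  S→c C: FOLLOW(C) ⊇ FOLLOW(S) ⊇ {$}; new: +{$}
  S: {$}  A: {$,b}  B: {$}  C: {$}
[2]
  A→b B: FOLLOW(B) ⊇ FOLLOW(A) ⊇ {$,b}; new: +{b}
  S: {$}  A: {$,b}  B: {$,b}  C: {$}
[3] — fixpoint
  S: {$}  A: {$,b}  B: {$,b}  C: {$}

FOLLOW(A) = ["$", "b"]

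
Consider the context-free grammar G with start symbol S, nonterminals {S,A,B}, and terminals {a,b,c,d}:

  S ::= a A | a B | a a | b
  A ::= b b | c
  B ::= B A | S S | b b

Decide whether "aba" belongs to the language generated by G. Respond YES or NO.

CNF form of G:
  S -> T1 A | T1 B | T1 T1 | b
  A -> T0 T0 | c
  B -> B A | S S | T0 T0
  T0 -> b
  T1 -> a

CYK table (by increasing span):
  T[0,0] 'a' = {T1}  orig:{}
  T[1,1] 'b' = {S,T0}  orig:{S}
  T[2,2] 'a' = {T1}  orig:{}
  T[0,1] 'ab' = ∅
  T[1,2] 'ba' = ∅
  T[0,2] 'aba' = ∅

S ∉ T[0,2] ⇒ NO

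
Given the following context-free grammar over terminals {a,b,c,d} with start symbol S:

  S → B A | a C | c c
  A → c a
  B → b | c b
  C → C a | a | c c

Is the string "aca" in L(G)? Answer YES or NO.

Convert to CNF:
  S -> B A | T0 T0 | T1 C
  A -> T0 T1
  B -> T0 T2 | b
  C -> C T1 | T0 T0 | a
  T0 -> c
  T1 -> a
  T2 -> b

CYK fill:
  T[0,0] 'a' = {C,T1}  orig:{C}
  T[1,1] 'c' = {T0}  orig:{}
  T[2,2] 'a' = {C,T1}  orig:{C}
  T[0,1] 'ac' = ∅
  T[1,2] 'ca' = {A}
  T[0,2] 'aca' = ∅

S ∉ T[0,2] ⇒ NO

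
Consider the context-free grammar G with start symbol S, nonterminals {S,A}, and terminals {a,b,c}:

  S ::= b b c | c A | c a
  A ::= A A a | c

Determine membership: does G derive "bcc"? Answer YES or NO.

Convert to CNF:
  S -> T1 X4 | T2 A | T2 T0
  A -> A X3 | c
  T0 -> a
  T1 -> b
  T2 -> c
  X3 -> A T0
  X4 -> T1 T2

CYK table (by increasing span):
  T[0,0] 'b' = {T1}  orig:{}
  T[1,1] 'c' = {A,T2}  orig:{A}
  T[2,2] 'c' = {A,T2}  orig:{A}
  T[0,1] 'bc' = {X4}  orig:{}
  T[1,2] 'cc' = {S}
  T[0,2] 'bcc' = ∅

S ∉ T[0,2] ⇒ NO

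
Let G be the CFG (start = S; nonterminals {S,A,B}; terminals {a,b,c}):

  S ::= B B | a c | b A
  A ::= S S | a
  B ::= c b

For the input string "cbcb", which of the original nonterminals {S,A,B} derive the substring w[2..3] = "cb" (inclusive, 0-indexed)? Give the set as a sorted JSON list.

CNF form of G:
  S -> B B | T1 A | T2 T0
  A -> S S | a
  B -> T0 T1
  T0 -> c
  T1 -> b
  T2 -> a

Fill CYK table bottom-up (cells [i..j] with 2 ≤ i ≤ j ≤ 3 only):
  [2..2]={T0}  "c"  orig:{}
  [3..3]={T1}  "b"  orig:{}
  [2..3]={B}  "cb"

Original NTs in T[2,3] deriving "cb": ["B"]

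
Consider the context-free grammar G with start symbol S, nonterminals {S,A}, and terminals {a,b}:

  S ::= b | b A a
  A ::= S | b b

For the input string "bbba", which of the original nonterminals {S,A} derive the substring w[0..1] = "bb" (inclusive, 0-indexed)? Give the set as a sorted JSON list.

Convert to CNF:
  S -> T0 X3 | b
  A -> T0 T0 | T0 X2 | b
  T0 -> b
  T1 -> a
  X2 -> A T1
  X3 -> A T1

Fill CYK table bottom-up — only the sub-triangle for w[0..1]:
  [0..0]={A,S,T0}  "b"  orig:{A,S}
  [1..1]={A,S,T0}  "b"  orig:{A,S}
  [0..1]={A}  "bb"

Original NTs in T[0,1] deriving "bb": ["A"]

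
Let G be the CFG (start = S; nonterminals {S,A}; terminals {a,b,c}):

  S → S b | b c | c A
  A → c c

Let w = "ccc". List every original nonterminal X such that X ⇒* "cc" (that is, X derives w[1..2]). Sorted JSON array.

CNF form of G:
  S -> S T1 | T0 A | T1 T0
  A -> T0 T0
  T0 -> c
  T1 -> b

CYK fill (cells [i..j] with 1 ≤ i ≤ j ≤ 2 only):
  [1..1]={T0}  "c"  orig:{}
  [2..2]={T0}  "c"  orig:{}
  [1..2]={A}  "cc"

Original NTs in T[1,2] deriving "cc": ["A"]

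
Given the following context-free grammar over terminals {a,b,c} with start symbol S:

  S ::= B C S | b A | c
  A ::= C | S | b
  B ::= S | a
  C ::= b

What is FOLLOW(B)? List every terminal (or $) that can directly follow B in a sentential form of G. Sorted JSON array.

FIRST sets, iterate to fixpoint:
round 1:
  A via A→b: +{b}
  B via B→a: +{a}
  C via C→b: +{b}
  S via S→B C S: +{a}
  S via S→b A: +{b}
  S via S→c: +{c}
  FIRST[S]={a,b,c}  FIRST[A]={b}  FIRST[B]={a}  FIRST[C]={b}
round 2:
  A via A→S: +{a,c}
  B via B→S: +{b,c}
  FIRST[S]={a,b,c}  FIRST[A]={a,b,c}  FIRST[B]={a,b,c}  FIRST[C]={b}
round 3: (stable)
  FIRST[S]={a,b,c}  FIRST[A]={a,b,c}  FIRST[B]={a,b,c}  FIRST[C]={b}

Compute FOLLOW by fixpoint:
FOLLOW(S) := {$}
iter 1:
  S→B C S: FOLLOW(B) ⊇ FIRST(C) = {b}; new: +{b}
  S→B C S: FOLLOW(C) ⊇ FIRST(S) = {a,b,c}; new: +{a,b,c}
  S→b A: FOLLOW(A) ⊇ FOLLOW(S) ⊇ {$}; new: +{$}
  FOLLOW[S]={$}  FOLLOW[A]={$}  FOLLOW[B]={b}  FOLLOW[C]={a,b,c}
iter 2:
  A→C: FOLLOW(C) ⊇ FOLLOW(A) ⊇ {$}; new: +{$}
  B→S: FOLLOW(S) ⊇ FOLLOW(B) ⊇ {b}; new: +{b}
  S→b A: FOLLOW(A) ⊇ FOLLOW(S) ⊇ {$,b}; new: +{b}
  FOLLOW[S]={$,b}  FOLLOW[A]={$,b}  FOLLOW[B]={b}  FOLLOW[C]={$,a,b,c}
iter 3: (no change)
  FOLLOW[S]={$,b}  FOLLOW[A]={$,b}  FOLLOW[B]={b}  FOLLOW[C]={$,a,b,c}

FOLLOW(B) = ["b"]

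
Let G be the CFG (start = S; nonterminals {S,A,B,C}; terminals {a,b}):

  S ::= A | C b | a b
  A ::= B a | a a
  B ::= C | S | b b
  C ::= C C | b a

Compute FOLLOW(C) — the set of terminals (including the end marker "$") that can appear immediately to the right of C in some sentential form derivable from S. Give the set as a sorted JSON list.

FIRST iteration:
iter 1:
  A via A→a a: +{a}
  B via B→b b: +{b}
  C via C→b a: +{b}
  S via S→A: +{a}
  S via S→C b: +{b}
  FIRST(S)={a,b}  FIRST(A)={a}  FIRST(B)={b}  FIRST(C)={b}
iter 2:
  A via A→B a: +{b}
  B via B→S: +{a}
  FIRST(S)={a,b}  FIRST(A)={a,b}  FIRST(B)={a,b}  FIRST(C)={b}
iter 3: (no change)
  FIRST(S)={a,b}  FIRST(A)={a,b}  FIRST(B)={a,b}  FIRST(C)={b}

FOLLOW sets:
FOLLOW(S) := {$}
[1]
  A→B a: FOLLOW(B) ⊇ FIRST(a) = {a}; new: +{a}
  B→C: FOLLOW(C) ⊇ FOLLOW(B) ⊇ {a}; new: +{a}
  B→S: FOLLOW(S) ⊇ FOLLOW(B) ⊇ {a}; new: +{a}
  C→C C: FOLLOW(C) ⊇ FIRST(C) = {b}; new: +{b}
  S→A: FOLLOW(A) ⊇ FOLLOW(S) ⊇ {$,a}; new: +{$,a}
  FOLLOW(S)={$,a}  FOLLOW(A)={$,a}  FOLLOW(B)={a}  FOLLOW(C)={a,b}
[2] (no change)
  FOLLOW(S)={$,a}  FOLLOW(A)={$,a}  FOLLOW(B)={a}  FOLLOW(C)={a,b}

FOLLOW(C) = ["a", "b"]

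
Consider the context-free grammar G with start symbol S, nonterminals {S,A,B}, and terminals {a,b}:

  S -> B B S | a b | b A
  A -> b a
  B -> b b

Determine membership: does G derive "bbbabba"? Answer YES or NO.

Convert to CNF:
  S -> B X2 | T0 A | T1 T0
  A -> T0 T1
  B -> T0 T0
  T0 -> b
  T1 -> a
  X2 -> B S

Fill CYK table bottom-up:
  [0..0]={T0}  "b"  orig:{}
  [1..1]={T0}  "b"  orig:{}
  [2..2]={T0}  "b"  orig:{}
  [3..3]={T1}  "a"  orig:{}
  [4..4]={T0}  "b"  orig:{}
  [5..5]={T0}  "b"  orig:{}
  [6..6]={T1}  "a"  orig:{}
  [0..1]={B}  "bb"
  [1..2]={B}  "bb"
  [2..3]={A}  "ba"
  [3..4]={S}  "ab"
  [4..5]={B}  "bb"
  [5..6]={A}  "ba"
  [0..2]=∅  "bbb"
  [1..3]={S}  "bba"
  [2..4]=∅  "bab"
  [3..5]=∅  "abb"
  [4..6]={S}  "bba"
  [0..3]=∅  "bbba"
  [1..4]={X2}  "bbab"  orig:{}
  [2..5]=∅  "babb"
  [3..6]=∅  "abba"
  [0..4]=∅  "bbbab"
  [1..5]=∅  "bbabb"
  [2..6]=∅  "babba"
  [0..5]=∅  "bbbabb"
  [1..6]=∅  "bbabba"
  [0..6]=∅  "bbbabba"

S ∉ T[0,6] ⇒ NO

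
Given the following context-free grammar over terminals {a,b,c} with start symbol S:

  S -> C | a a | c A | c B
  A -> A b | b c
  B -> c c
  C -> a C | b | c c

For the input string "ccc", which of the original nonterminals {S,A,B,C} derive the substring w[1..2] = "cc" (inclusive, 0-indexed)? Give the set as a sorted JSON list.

CNF form of G:
  S -> T1 A | T1 B | T1 T1 | T2 C | T2 T2 | b
  A -> A T0 | T0 T1
  B -> T1 T1
  C -> T1 T1 | T2 C | b
  T0 -> b
  T1 -> c
  T2 -> a

CYK fill — only the sub-triangle for w[1..2]:
  cell(1,1) c: {T1}  orig:{}
  cell(2,2) c: {T1}  orig:{}
  cell(1,2) cc: {B,C,S}

Original NTs in T[1,2] deriving "cc": ["B", "C", "S"]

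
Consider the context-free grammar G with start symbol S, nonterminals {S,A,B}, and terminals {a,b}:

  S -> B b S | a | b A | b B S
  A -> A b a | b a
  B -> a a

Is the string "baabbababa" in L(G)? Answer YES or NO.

CNF form of G:
  S -> B X3 | T0 A | T0 X4 | a
  A -> A X2 | T0 T1
  B -> T1 T1
  T0 -> b
  T1 -> a
  X2 -> T0 T1
  X3 -> T0 S
  X4 -> B S

CYK table (by increasing span):
  [0..0]={T0}  "b"  orig:{}
  [1..1]={S,T1}  "a"  orig:{S}
  [2..2]={S,T1}  "a"  orig:{S}
  [3..3]={T0}  "b"  orig:{}
  [4..4]={T0}  "b"  orig:{}
  [5..5]={S,T1}  "a"  orig:{S}
  [6..6]={T0}  "b"  orig:{}
  [7..7]={S,T1}  "a"  orig:{S}
  [8..8]={T0}  "b"  orig:{}
  [9..9]={S,T1}  "a"  orig:{S}
  [0..1]={A,X2,X3}  "ba"  orig:{A}
  [1..2]={B}  "aa"
  [2..3]=∅  "ab"
  [3..4]=∅  "bb"
  [4..5]={A,X2,X3}  "ba"  orig:{A}
  [5..6]=∅  "ab"
  [6..7]={A,X2,X3}  "ba"  orig:{A}
  [7..8]=∅  "ab"
  [8..9]={A,X2,X3}  "ba"  orig:{A}
  [0..2]=∅  "baa"
  [1..3]=∅  "aab"
  [2..4]=∅  "abb"
  [3..5]={S}  "bba"
  [4..6]=∅  "bab"
  [5..7]=∅  "aba"
  [6..8]=∅  "bab"
  [7..9]=∅  "aba"
  [0..3]=∅  "baab"
  [1..4]=∅  "aabb"
  [2..5]=∅  "abba"
  [3..6]=∅  "bbab"
  [4..7]={A}  "baba"
  [5..8]=∅  "abab"
  [6..9]={A}  "baba"
  [0..4]=∅  "baabb"
  [1..5]={X4}  "aabba"  orig:{}
  [2..6]=∅  "abbab"
  [3..7]={S}  "bbaba"
  [4..8]=∅  "babab"
  [5..9]=∅  "ababa"
  [0..5]={S}  "baabba"
  [1..6]=∅  "aabbab"
  [2..7]=∅  "abbaba"
  [3..8]=∅  "bbabab"
  [4..9]={A}  "bababa"
  [0..6]=∅  "baabbab"
  [1..7]={X4}  "aabbaba"  orig:{}
  [2..8]=∅  "abbabab"
  [3..9]={S}  "bbababa"
  [0..7]={S}  "baabbaba"
  [1..8]=∅  "aabbabab"
  [2..9]=∅  "abbababa"
  [0..8]=∅  "baabbabab"
  [1..9]={X4}  "aabbababa"  orig:{}
  [0..9]={S}  "baabbababa"

S ∈ T[0,9] ⇒ YES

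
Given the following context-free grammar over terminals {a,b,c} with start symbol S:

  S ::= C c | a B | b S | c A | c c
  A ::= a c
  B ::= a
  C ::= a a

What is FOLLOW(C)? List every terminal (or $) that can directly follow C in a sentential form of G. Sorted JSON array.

FIRST sets, iterate to fixpoint:
round 1:
  A via A→a c: +{a}
  B via B→a: +{a}
  C via C→a a: +{a}
  S via S→C c: +{a}
  S via S→b S: +{b}
  S via S→c A: +{c}
  S: {a,b,c}  A: {a}  B: {a}  C: {a}
round 2: (no change)
  S: {a,b,c}  A: {a}  B: {a}  C: {a}

FOLLOW sets:
FOLLOW(S) := {$}
iter 1:
  S→C c: FOLLOW(C) ⊇ FIRST(c) = {c}; new: +{c}
  S→a B: FOLLOW(B) ⊇ FOLLOW(S) ⊇ {$}; new: +{$}
  S→c A: FOLLOW(A) ⊇ FOLLOW(S) ⊇ {$}; new: +{$}
  FOLLOW(S)={$}  FOLLOW(A)={$}  FOLLOW(B)={$}  FOLLOW(C)={c}
iter 2: (no change)
  FOLLOW(S)={$}  FOLLOW(A)={$}  FOLLOW(B)={$}  FOLLOW(C)={c}

FOLLOW(C) = ["c"]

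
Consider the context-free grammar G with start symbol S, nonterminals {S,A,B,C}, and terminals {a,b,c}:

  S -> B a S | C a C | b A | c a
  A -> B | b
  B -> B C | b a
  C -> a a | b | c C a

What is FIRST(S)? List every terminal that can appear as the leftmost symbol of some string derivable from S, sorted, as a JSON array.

FIRST sets, iterate to fixpoint:
pass 1:
  A via A→b: +{b}
  B via B→b a: +{b}
  C via C→a a: +{a}
  C via C→b: +{b}
  C via C→c C a: +{c}
  S via S→B a S: +{b}
  S via S→C a C: +{a,c}
  S: {a,b,c}  A: {b}  B: {b}  C: {a,b,c}
pass 2: — fixpoint
  S: {a,b,c}  A: {b}  B: {b}  C: {a,b,c}

FIRST(S) = ["a", "b", "c"]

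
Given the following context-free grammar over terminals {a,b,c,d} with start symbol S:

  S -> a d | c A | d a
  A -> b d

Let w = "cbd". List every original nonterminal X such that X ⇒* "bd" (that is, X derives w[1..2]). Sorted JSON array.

CNF form of G:
  S -> T1 T2 | T2 T1 | T3 A
  A -> T0 T1
  T0 -> b
  T1 -> d
  T2 -> a
  T3 -> c

CYK table (by increasing span) — only the sub-triangle for w[1..2]:
  cell(1,1) b: {T0}  orig:{}
  cell(2,2) d: {T1}  orig:{}
  cell(1,2) bd: {A}

Original NTs in T[1,2] deriving "bd": ["A"]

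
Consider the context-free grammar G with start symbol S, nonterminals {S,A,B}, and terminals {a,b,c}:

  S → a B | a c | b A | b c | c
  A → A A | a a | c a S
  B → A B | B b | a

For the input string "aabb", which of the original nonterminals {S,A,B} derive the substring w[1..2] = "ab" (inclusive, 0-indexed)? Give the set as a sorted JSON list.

CNF form of G:
  S -> T0 B | T0 T1 | T2 A | T2 T1 | c
  A -> A A | T0 T0 | T1 X3
  B -> A B | B T2 | a
  T0 -> a
  T1 -> c
  T2 -> b
  X3 -> T0 S

Fill CYK table bottom-up, restricted to cells inside w[1..2]:
  cell(1,1) a: {B,T0}  orig:{B}
  cell(2,2) b: {T2}  orig:{}
  cell(1,2) ab: {B}

Original NTs in T[1,2] deriving "ab": ["B"]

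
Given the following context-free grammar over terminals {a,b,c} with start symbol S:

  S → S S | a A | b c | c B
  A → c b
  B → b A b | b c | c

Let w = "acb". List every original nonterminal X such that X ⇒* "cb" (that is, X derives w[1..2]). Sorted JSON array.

CNF form of G:
  S -> S S | T0 B | T1 T0 | T2 A
  A -> T0 T1
  B -> T1 T0 | T1 X3 | c
  T0 -> c
  T1 -> b
  T2 -> a
  X3 -> A T1

Fill CYK table bottom-up — only the sub-triangle for w[1..2]:
  [1..1]={B,T0}  "c"  orig:{B}
  [2..2]={T1}  "b"  orig:{}
  [1..2]={A}  "cb"

Original NTs in T[1,2] deriving "cb": ["A"]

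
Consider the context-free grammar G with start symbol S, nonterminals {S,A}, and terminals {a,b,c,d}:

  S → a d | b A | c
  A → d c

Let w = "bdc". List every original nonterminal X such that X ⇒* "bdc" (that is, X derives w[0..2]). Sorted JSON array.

CNF form of G:
  S -> T2 T0 | T3 A | c
  A -> T0 T1
  T0 -> d
  T1 -> c
  T2 -> a
  T3 -> b

CYK fill — only the sub-triangle for w[0..2]:
  [0..0]={T3}  "b"  orig:{}
  [1..1]={T0}  "d"  orig:{}
  [2..2]={S,T1}  "c"  orig:{S}
  [0..1]=∅  "bd"
  [1..2]={A}  "dc"
  [0..2]={S}  "bdc"

Original NTs in T[0,2] deriving "bdc": ["S"]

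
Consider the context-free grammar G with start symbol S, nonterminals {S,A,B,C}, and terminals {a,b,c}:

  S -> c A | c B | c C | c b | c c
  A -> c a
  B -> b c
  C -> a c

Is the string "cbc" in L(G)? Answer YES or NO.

CNF form of G:
  S -> T0 A | T0 B | T0 C | T0 T0 | T0 T2
  A -> T0 T1
  B -> T2 T0
  C -> T1 T0
  T0 -> c
  T1 -> a
  T2 -> b

CYK table (by increasing span):
  T[0,0] 'c' = {T0}  orig:{}
  T[1,1] 'b' = {T2}  orig:{}
  T[2,2] 'c' = {T0}  orig:{}
  T[0,1] 'cb' = {S}
  T[1,2] 'bc' = {B}
  T[0,2] 'cbc' = {S}

S ∈ T[0,2] ⇒ YES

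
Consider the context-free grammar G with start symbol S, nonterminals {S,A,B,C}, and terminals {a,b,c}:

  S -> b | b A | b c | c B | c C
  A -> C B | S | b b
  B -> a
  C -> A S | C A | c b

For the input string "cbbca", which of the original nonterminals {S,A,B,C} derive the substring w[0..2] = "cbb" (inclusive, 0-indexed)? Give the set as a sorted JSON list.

Convert to CNF:
  S -> T0 A | T0 T1 | T1 B | T1 C | b
  A -> C B | T0 A | T0 T0 | T0 T1 | T1 B | T1 C | b
  B -> a
  C -> A S | C A | T1 T0
  T0 -> b
  T1 -> c

Fill CYK table bottom-up (cells [i..j] with 0 ≤ i ≤ j ≤ 2 only):
  T[0,0] 'c' = {T1}  orig:{}
  T[1,1] 'b' = {A,S,T0}  orig:{A,S}
  T[2,2] 'b' = {A,S,T0}  orig:{A,S}
  T[0,1] 'cb' = {C}
  T[1,2] 'bb' = {A,C,S}
  T[0,2] 'cbb' = {A,C,S}

Original NTs in T[0,2] deriving "cbb": ["A", "C", "S"]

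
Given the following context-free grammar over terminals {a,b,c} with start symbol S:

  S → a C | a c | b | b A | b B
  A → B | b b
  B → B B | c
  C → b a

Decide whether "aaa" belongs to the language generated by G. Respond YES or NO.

CNF form of G:
  S -> T0 A | T0 B | T1 C | T1 T2 | b
  A -> B B | T0 T0 | c
  B -> B B | c
  C -> T0 T1
  T0 -> b
  T1 -> a
  T2 -> c

CYK table (by increasing span):
  [0..0]={T1}  "a"  orig:{}
  [1..1]={T1}  "a"  orig:{}
  [2..2]={T1}  "a"  orig:{}
  [0..1]=∅  "aa"
  [1..2]=∅  "aa"
  [0..2]=∅  "aaa"

S ∉ T[0,2] ⇒ NO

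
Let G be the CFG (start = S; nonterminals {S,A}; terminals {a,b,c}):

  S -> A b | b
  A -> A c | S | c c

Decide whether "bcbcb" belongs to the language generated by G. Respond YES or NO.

Convert to CNF:
  S -> A T0 | b
  A -> A T0 | A T1 | T1 T1 | b
  T0 -> b
  T1 -> c

CYK fill:
  [0..0]={A,S,T0}  "b"  orig:{A,S}
  [1..1]={T1}  "c"  orig:{}
  [2..2]={A,S,T0}  "b"  orig:{A,S}
  [3..3]={T1}  "c"  orig:{}
  [4..4]={A,S,T0}  "b"  orig:{A,S}
  [0..1]={A}  "bc"
  [1..2]=∅  "cb"
  [2..3]={A}  "bc"
  [3..4]=∅  "cb"
  [0..2]={A,S}  "bcb"
  [1..3]=∅  "cbc"
  [2..4]={A,S}  "bcb"
  [0..3]={A}  "bcbc"
  [1..4]=∅  "cbcb"
  [0..4]={A,S}  "bcbcb"

S ∈ T[0,4] ⇒ YES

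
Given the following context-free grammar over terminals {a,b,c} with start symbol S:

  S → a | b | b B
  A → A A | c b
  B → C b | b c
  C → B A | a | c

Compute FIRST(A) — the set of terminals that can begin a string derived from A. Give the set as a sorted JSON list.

FIRST iteration:
[1]
  A via A→c b: +{c}
  B via B→b c: +{b}
  C via C→B A: +{b}
  C via C→a: +{a}
  C via C→c: +{c}
  S via S→a: +{a}
  S via S→b: +{b}
  FIRST[S]={a,b}  FIRST[A]={c}  FIRST[B]={b}  FIRST[C]={a,b,c}
[2]
  B via B→C b: +{a,c}
  FIRST[S]={a,b}  FIRST[A]={c}  FIRST[B]={a,b,c}  FIRST[C]={a,b,c}
[3] done
  FIRST[S]={a,b}  FIRST[A]={c}  FIRST[B]={a,b,c}  FIRST[C]={a,b,c}

FIRST(A) = ["c"]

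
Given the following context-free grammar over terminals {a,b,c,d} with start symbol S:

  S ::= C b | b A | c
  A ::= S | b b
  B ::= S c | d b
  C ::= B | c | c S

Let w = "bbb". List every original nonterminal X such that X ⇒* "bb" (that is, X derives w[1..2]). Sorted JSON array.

Convert to CNF:
  S -> C T0 | T0 A | c
  A -> C T0 | T0 A | T0 T0 | c
  B -> S T1 | T2 T0
  C -> S T1 | T1 S | T2 T0 | c
  T0 -> b
  T1 -> c
  T2 -> d

CYK table (by increasing span), restricted to cells inside w[1..2]:
  [1..1]={T0}  "b"  orig:{}
  [2..2]={T0}  "b"  orig:{}
  [1..2]={A}  "bb"

Original NTs in T[1,2] deriving "bb": ["A"]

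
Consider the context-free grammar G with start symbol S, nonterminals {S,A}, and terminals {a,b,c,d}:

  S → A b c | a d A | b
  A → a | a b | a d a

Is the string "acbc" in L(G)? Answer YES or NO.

Convert to CNF:
  S -> A X5 | T0 X6 | b
  A -> T0 T1 | T0 X4 | a
  T0 -> a
  T1 -> b
  T2 -> d
  T3 -> c
  X4 -> T2 T0
  X5 -> T1 T3
  X6 -> T2 A

Fill CYK table bottom-up:
  T[0,0] 'a' = {A,T0}  orig:{A}
  T[1,1] 'c' = {T3}  orig:{}
  T[2,2] 'b' = {S,T1}  orig:{S}
  T[3,3] 'c' = {T3}  orig:{}
  T[0,1] 'ac' = ∅
  T[1,2] 'cb' = ∅
  T[2,3] 'bc' = {X5}  orig:{}
  T[0,2] 'acb' = ∅
  T[1,3] 'cbc' = ∅
  T[0,3] 'acbc' = ∅

S ∉ T[0,3] ⇒ NO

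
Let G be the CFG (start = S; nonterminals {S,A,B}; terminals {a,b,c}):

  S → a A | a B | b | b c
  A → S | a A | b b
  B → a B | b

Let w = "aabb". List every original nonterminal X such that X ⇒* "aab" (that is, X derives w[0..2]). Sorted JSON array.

Convert to CNF:
  S -> T0 A | T0 B | T1 T2 | b
  A -> T0 A | T0 B | T1 T1 | T1 T2 | b
  B -> T0 B | b
  T0 -> a
  T1 -> b
  T2 -> c

Fill CYK table bottom-up, restricted to cells inside w[0..2]:
  cell(0,0) a: {T0}  orig:{}
  cell(1,1) a: {T0}  orig:{}
  cell(2,2) b: {A,B,S,T1}  orig:{A,B,S}
  cell(0,1) aa: ∅
  cell(1,2) ab: {A,B,S}
  cell(0,2) aab: {A,B,S}

Original NTs in T[0,2] deriving "aab": ["A", "B", "S"]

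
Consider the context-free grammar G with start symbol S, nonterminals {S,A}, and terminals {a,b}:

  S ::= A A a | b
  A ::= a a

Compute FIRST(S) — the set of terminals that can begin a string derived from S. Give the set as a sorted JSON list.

Compute FIRST by fixpoint:
iter 1:
  A via A→a a: +{a}
  S via S→A A a: +{a}
  S via S→b: +{b}
  S: {a,b}  A: {a}
iter 2: — fixpoint
  S: {a,b}  A: {a}

FIRST(S) = ["a", "b"]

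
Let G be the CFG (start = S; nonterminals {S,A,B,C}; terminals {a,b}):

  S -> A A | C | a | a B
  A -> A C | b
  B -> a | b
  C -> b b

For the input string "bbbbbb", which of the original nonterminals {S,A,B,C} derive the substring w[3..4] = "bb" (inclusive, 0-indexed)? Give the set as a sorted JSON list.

CNF form of G:
  S -> A A | T0 T0 | T1 B | a
  A -> A C | b
  B -> a | b
  C -> T0 T0
  T0 -> b
  T1 -> a

CYK table (by increasing span) (cells [i..j] with 3 ≤ i ≤ j ≤ 4 only):
  cell(3,3) b: {A,B,T0}  orig:{A,B}
  cell(4,4) b: {A,B,T0}  orig:{A,B}
  cell(3,4) bb: {C,S}

Original NTs in T[3,4] deriving "bb": ["C", "S"]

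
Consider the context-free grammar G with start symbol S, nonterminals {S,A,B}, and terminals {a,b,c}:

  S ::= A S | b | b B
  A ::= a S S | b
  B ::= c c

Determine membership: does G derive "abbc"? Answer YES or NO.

CNF form of G:
  S -> A S | T2 B | b
  A -> T0 X3 | b
  B -> T1 T1
  T0 -> a
  T1 -> c
  T2 -> b
  X3 -> S S

Fill CYK table bottom-up:
  T[0,0] 'a' = {T0}  orig:{}
  T[1,1] 'b' = {A,S,T2}  orig:{A,S}
  T[2,2] 'b' = {A,S,T2}  orig:{A,S}
  T[3,3] 'c' = {T1}  orig:{}
  T[0,1] 'ab' = ∅
  T[1,2] 'bb' = {S,X3}  orig:{S}
  T[2,3] 'bc' = ∅
  T[0,2] 'abb' = {A}
  T[1,3] 'bbc' = ∅
  T[0,3] 'abbc' = ∅

S ∉ T[0,3] ⇒ NO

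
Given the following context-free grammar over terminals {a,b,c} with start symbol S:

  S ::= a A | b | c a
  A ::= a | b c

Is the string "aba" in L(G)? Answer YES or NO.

CNF form of G:
  S -> T1 T2 | T2 A | b
  A -> T0 T1 | a
  T0 -> b
  T1 -> c
  T2 -> a

Fill CYK table bottom-up:
  [0..0]={A,T2}  "a"  orig:{A}
  [1..1]={S,T0}  "b"  orig:{S}
  [2..2]={A,T2}  "a"  orig:{A}
  [0..1]=∅  "ab"
  [1..2]=∅  "ba"
  [0..2]=∅  "aba"

S ∉ T[0,2] ⇒ NO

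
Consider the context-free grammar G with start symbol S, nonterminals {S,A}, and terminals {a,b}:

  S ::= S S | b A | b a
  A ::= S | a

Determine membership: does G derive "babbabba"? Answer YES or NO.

CNF form of G:
  S -> S S | T0 A | T0 T1
  A -> S S | T0 A | T0 T1 | a
  T0 -> b
  T1 -> a

CYK table (by increasing span):
  T[0,0] 'b' = {T0}  orig:{}
  T[1,1] 'a' = {A,T1}  orig:{A}
  T[2,2] 'b' = {T0}  orig:{}
  T[3,3] 'b' = {T0}  orig:{}
  T[4,4] 'a' = {A,T1}  orig:{A}
  T[5,5] 'b' = {T0}  orig:{}
  T[6,6] 'b' = {T0}  orig:{}
  T[7,7] 'a' = {A,T1}  orig:{A}
  T[0,1] 'ba' = {A,S}
  T[1,2] 'ab' = ∅
  T[2,3] 'bb' = ∅
  T[3,4] 'ba' = {A,S}
  T[4,5] 'ab' = ∅
  T[5,6] 'bb' = ∅
  T[6,7] 'ba' = {A,S}
  T[0,2] 'bab' = ∅
  T[1,3] 'abb' = ∅
  T[2,4] 'bba' = {A,S}
  T[3,5] 'bab' = ∅
  T[4,6] 'abb' = ∅
  T[5,7] 'bba' = {A,S}
  T[0,3] 'babb' = ∅
  T[1,4] 'abba' = ∅
  T[2,5] 'bbab' = ∅
  T[3,6] 'babb' = ∅
  T[4,7] 'abba' = ∅
  T[0,4] 'babba' = {A,S}
  T[1,5] 'abbab' = ∅
  T[2,6] 'bbabb' = ∅
  T[3,7] 'babba' = {A,S}
  T[0,5] 'babbab' = ∅
  T[1,6] 'abbabb' = ∅
  T[2,7] 'bbabba' = {A,S}
  T[0,6] 'babbabb' = ∅
  T[1,7] 'abbabba' = ∅
  T[0,7] 'babbabba' = {A,S}

S ∈ T[0,7] ⇒ YES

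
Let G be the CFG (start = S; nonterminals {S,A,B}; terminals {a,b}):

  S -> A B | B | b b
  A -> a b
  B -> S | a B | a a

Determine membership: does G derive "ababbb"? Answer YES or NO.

Convert to CNF:
  S -> A B | T0 B | T0 T0 | T1 T1
  A -> T0 T1
  B -> A B | T0 B | T0 T0 | T1 T1
  T0 -> a
  T1 -> b

Fill CYK table bottom-up:
  T[0,0] 'a' = {T0}  orig:{}
  T[1,1] 'b' = {T1}  orig:{}
  T[2,2] 'a' = {T0}  orig:{}
  T[3,3] 'b' = {T1}  orig:{}
  T[4,4] 'b' = {T1}  orig:{}
  T[5,5] 'b' = {T1}  orig:{}
  T[0,1] 'ab' = {A}
  T[1,2] 'ba' = ∅
  T[2,3] 'ab' = {A}
  T[3,4] 'bb' = {B,S}
  T[4,5] 'bb' = {B,S}
  T[0,2] 'aba' = ∅
  T[1,3] 'bab' = ∅
  T[2,4] 'abb' = {B,S}
  T[3,5] 'bbb' = ∅
  T[0,3] 'abab' = ∅
  T[1,4] 'babb' = ∅
  T[2,5] 'abbb' = {B,S}
  T[0,4] 'ababb' = {B,S}
  T[1,5] 'babbb' = ∅
  T[0,5] 'ababbb' = {B,S}

S ∈ T[0,5] ⇒ YES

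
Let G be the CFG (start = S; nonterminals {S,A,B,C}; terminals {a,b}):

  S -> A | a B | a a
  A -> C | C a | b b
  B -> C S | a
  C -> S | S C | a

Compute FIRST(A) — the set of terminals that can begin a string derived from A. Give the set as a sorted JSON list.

FIRST iteration:
round 1:
  A via A→b b: +{b}
  B via B→a: +{a}
  C via C→a: +{a}
  S via S→A: +{b}
  S via S→a B: +{a}
  S: {a,b}  A: {b}  B: {a}  C: {a}
round 2:
  A via A→C: +{a}
  C via C→S: +{b}
  S: {a,b}  A: {a,b}  B: {a}  C: {a,b}
round 3:
  B via B→C S: +{b}
  S: {a,b}  A: {a,b}  B: {a,b}  C: {a,b}
round 4: (stable)
  S: {a,b}  A: {a,b}  B: {a,b}  C: {a,b}

FIRST(A) = ["a", "b"]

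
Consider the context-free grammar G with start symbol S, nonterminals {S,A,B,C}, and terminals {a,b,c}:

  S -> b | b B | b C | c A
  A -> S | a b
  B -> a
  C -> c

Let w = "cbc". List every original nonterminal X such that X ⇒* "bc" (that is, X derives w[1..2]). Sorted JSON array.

Convert to CNF:
  S -> T1 B | T1 C | T2 A | b
  A -> T0 T1 | T1 B | T1 C | T2 A | b
  B -> a
  C -> c
  T0 -> a
  T1 -> b
  T2 -> c

CYK fill — only the sub-triangle for w[1..2]:
  [1..1]={A,S,T1}  "b"  orig:{A,S}
  [2..2]={C,T2}  "c"  orig:{C}
  [1..2]={A,S}  "bc"

Original NTs in T[1,2] deriving "bc": ["A", "S"]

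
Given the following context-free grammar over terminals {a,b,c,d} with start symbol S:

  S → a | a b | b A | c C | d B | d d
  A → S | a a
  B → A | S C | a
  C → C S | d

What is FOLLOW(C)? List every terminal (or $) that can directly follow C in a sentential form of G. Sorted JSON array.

Compute FIRST by fixpoint:
iter 1:
  A via A→a a: +{a}
  B via B→A: +{a}
  C via C→d: +{d}
  S via S→a: +{a}
  S via S→b A: +{b}
  S via S→c C: +{c}
  S via S→d B: +{d}
  FIRST[S]={a,b,c,d}  FIRST[A]={a}  FIRST[B]={a}  FIRST[C]={d}
iter 2:
  A via A→S: +{b,c,d}
  B via B→A: +{b,c,d}
  FIRST[S]={a,b,c,d}  FIRST[A]={a,b,c,d}  FIRST[B]={a,b,c,d}  FIRST[C]={d}
iter 3: done
  FIRST[S]={a,b,c,d}  FIRST[A]={a,b,c,d}  FIRST[B]={a,b,c,d}  FIRST[C]={d}

FOLLOW iteration:
initialize: $ ∈ FOLLOW(S)
[1]
  B→S C: FOLLOW(S) ⊇ FIRST(C) = {d}; new: +{d}
  C→C S: FOLLOW(C) ⊇ FIRST(S) = {a,b,c,d}; new: +{a,b,c,d}
  C→C S: FOLLOW(S) ⊇ FOLLOW(C) ⊇ {a,b,c,d}; new: +{a,b,c}
  S→b A: FOLLOW(A) ⊇ FOLLOW(S) ⊇ {$,a,b,c,d}; new: +{$,a,b,c,d}
  S→c C: FOLLOW(C) ⊇ FOLLOW(S) ⊇ {$,a,b,c,d}; new: +{$}
  S→d B: FOLLOW(B) ⊇ FOLLOW(S) ⊇ {$,a,b,c,d}; new: +{$,a,b,c,d}
  FOLLOW[S]={$,a,b,c,d}  FOLLOW[A]={$,a,b,c,d}  FOLLOW[B]={$,a,b,c,d}  FOLLOW[C]={$,a,b,c,d}
[2] done
  FOLLOW[S]={$,a,b,c,d}  FOLLOW[A]={$,a,b,c,d}  FOLLOW[B]={$,a,b,c,d}  FOLLOW[C]={$,a,b,c,d}

FOLLOW(C) = ["$", "a", "b", "c", "d"]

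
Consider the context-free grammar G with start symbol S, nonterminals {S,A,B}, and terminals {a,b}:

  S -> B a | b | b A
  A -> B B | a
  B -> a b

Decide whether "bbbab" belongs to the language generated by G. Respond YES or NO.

CNF form of G:
  S -> B T0 | T1 A | b
  A -> B B | a
  B -> T0 T1
  T0 -> a
  T1 -> b

CYK table (by increasing span):
  [0..0]={S,T1}  "b"  orig:{S}
  [1..1]={S,T1}  "b"  orig:{S}
  [2..2]={S,T1}  "b"  orig:{S}
  [3..3]={A,T0}  "a"  orig:{A}
  [4..4]={S,T1}  "b"  orig:{S}
  [0..1]=∅  "bb"
  [1..2]=∅  "bb"
  [2..3]={S}  "ba"
  [3..4]={B}  "ab"
  [0..2]=∅  "bbb"
  [1..3]=∅  "bba"
  [2..4]=∅  "bab"
  [0..3]=∅  "bbba"
  [1..4]=∅  "bbab"
  [0..4]=∅  "bbbab"

S ∉ T[0,4] ⇒ NO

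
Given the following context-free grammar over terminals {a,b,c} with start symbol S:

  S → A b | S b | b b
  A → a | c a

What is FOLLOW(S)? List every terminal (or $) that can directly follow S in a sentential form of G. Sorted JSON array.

FIRST sets, iterate to fixpoint:
iter 1:
  A via A→a: +{a}
  A via A→c a: +{c}
  S via S→A b: +{a,c}
  S via S→b b: +{b}
  FIRST(S)={a,b,c}  FIRST(A)={a,c}
iter 2: (stable)
  FIRST(S)={a,b,c}  FIRST(A)={a,c}

FOLLOW sets:
FOLLOW(S) := {$}
[1]
  S→A b: FOLLOW(A) ⊇ FIRST(b) = {b}; new: +{b}
  S→S b: FOLLOW(S) ⊇ FIRST(b) = {b}; new: +{b}
  FOLLOW[S]={$,b}  FOLLOW[A]={b}
[2] (stable)
  FOLLOW[S]={$,b}  FOLLOW[A]={b}

FOLLOW(S) = ["$", "b"]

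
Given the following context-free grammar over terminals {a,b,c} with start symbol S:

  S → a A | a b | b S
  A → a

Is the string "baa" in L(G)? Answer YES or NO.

CNF form of G:
  S -> T0 A | T0 T1 | T1 S
  A -> a
  T0 -> a
  T1 -> b

Fill CYK table bottom-up:
  cell(0,0) b: {T1}  orig:{}
  cell(1,1) a: {A,T0}  orig:{A}
  cell(2,2) a: {A,T0}  orig:{A}
  cell(0,1) ba: ∅
  cell(1,2) aa: {S}
  cell(0,2) baa: {S}

S ∈ T[0,2] ⇒ YES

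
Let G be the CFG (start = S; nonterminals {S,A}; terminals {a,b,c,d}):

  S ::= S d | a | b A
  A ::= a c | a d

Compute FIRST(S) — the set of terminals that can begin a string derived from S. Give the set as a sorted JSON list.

Compute FIRST by fixpoint:
iter 1:
  A via A→a c: +{a}
  S via S→a: +{a}
  S via S→b A: +{b}
  FIRST[S]={a,b}  FIRST[A]={a}
iter 2: (no change)
  FIRST[S]={a,b}  FIRST[A]={a}

FIRST(S) = ["a", "b"]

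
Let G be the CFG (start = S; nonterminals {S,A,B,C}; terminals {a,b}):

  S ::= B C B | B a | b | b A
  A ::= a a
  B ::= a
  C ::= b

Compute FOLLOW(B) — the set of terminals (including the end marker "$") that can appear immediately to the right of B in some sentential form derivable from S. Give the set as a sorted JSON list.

FIRST iteration:
iter 1:
  A via A→a a: +{a}
  B via B→a: +{a}
  C via C→b: +{b}
  S via S→B C B: +{a}
  S via S→b: +{b}
  S: {a,b}  A: {a}  B: {a}  C: {b}
iter 2: (stable)
  S: {a,b}  A: {a}  B: {a}  C: {b}

FOLLOW sets:
seed FOLLOW(S) with $
round 1:
  S→B C B: FOLLOW(B) ⊇ FIRST(C) = {b}; new: +{b}
  S→B C B: FOLLOW(C) ⊇ FIRST(B) = {a}; new: +{a}
  S→B C B: FOLLOW(B) ⊇ FOLLOW(S) ⊇ {$}; new: +{$}
  S→B a: FOLLOW(B) ⊇ FIRST(a) = {a}; new: +{a}
  S→b A: FOLLOW(A) ⊇ FOLLOW(S) ⊇ {$}; new: +{$}
  FOLLOW(S)={$}  FOLLOW(A)={$}  FOLLOW(B)={$,a,b}  FOLLOW(C)={a}
round 2: (stable)
  FOLLOW(S)={$}  FOLLOW(A)={$}  FOLLOW(B)={$,a,b}  FOLLOW(C)={a}

FOLLOW(B) = ["$", "a", "b"]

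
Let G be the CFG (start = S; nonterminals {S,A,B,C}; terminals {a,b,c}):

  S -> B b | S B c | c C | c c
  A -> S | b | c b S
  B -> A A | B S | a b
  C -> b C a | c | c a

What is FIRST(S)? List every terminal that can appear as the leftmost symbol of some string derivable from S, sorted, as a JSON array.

FIRST iteration:
[1]
  A via A→b: +{b}
  A via A→c b S: +{c}
  B via B→A A: +{b,c}
  B via B→a b: +{a}
  C via C→b C a: +{b}
  C via C→c: +{c}
  S via S→B b: +{a,b,c}
  FIRST(S)={a,b,c}  FIRST(A)={b,c}  FIRST(B)={a,b,c}  FIRST(C)={b,c}
[2]
  A via A→S: +{a}
  FIRST(S)={a,b,c}  FIRST(A)={a,b,c}  FIRST(B)={a,b,c}  FIRST(C)={b,c}
[3] done
  FIRST(S)={a,b,c}  FIRST(A)={a,b,c}  FIRST(B)={a,b,c}  FIRST(C)={b,c}

FIRST(S) = ["a", "b", "c"]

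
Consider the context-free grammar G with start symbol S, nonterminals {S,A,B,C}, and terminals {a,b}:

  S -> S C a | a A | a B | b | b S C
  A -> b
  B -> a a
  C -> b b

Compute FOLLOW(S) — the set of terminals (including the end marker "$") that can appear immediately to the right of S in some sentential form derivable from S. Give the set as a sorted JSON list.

FIRST sets, iterate to fixpoint:
pass 1:
  A via A→b: +{b}
  B via B→a a: +{a}
  C via C→b b: +{b}
  S via S→a A: +{a}
  S via S→b: +{b}
  FIRST[S]={a,b}  FIRST[A]={b}  FIRST[B]={a}  FIRST[C]={b}
pass 2: (no change)
  FIRST[S]={a,b}  FIRST[A]={b}  FIRST[B]={a}  FIRST[C]={b}

FOLLOW sets:
initialize: $ ∈ FOLLOW(S)
pass 1:
  S→S C a: FOLLOW(S) ⊇ FIRST(C) = {b}; new: +{b}
  S→S C a: FOLLOW(C) ⊇ FIRST(a) = {a}; new: +{a}
  S→a A: FOLLOW(A) ⊇ FOLLOW(S) ⊇ {$,b}; new: +{$,b}
  S→a B: FOLLOW(B) ⊇ FOLLOW(S) ⊇ {$,b}; new: +{$,b}
  S→b S C: FOLLOW(C) ⊇ FOLLOW(S) ⊇ {$,b}; new: +{$,b}
  FOLLOW(S)={$,b}  FOLLOW(A)={$,b}  FOLLOW(B)={$,b}  FOLLOW(C)={$,a,b}
pass 2: — fixpoint
  FOLLOW(S)={$,b}  FOLLOW(A)={$,b}  FOLLOW(B)={$,b}  FOLLOW(C)={$,a,b}

FOLLOW(S) = ["$", "b"]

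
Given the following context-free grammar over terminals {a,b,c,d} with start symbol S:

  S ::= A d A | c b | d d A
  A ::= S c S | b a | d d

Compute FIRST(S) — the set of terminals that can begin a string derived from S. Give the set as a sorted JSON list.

Compute FIRST by fixpoint:
iter 1:
  A via A→b a: +{b}
  A via A→d d: +{d}
  S via S→A d A: +{b,d}
  S via S→c b: +{c}
  FIRST[S]={b,c,d}  FIRST[A]={b,d}
iter 2:
  A via A→S c S: +{c}
  FIRST[S]={b,c,d}  FIRST[A]={b,c,d}
iter 3: (stable)
  FIRST[S]={b,c,d}  FIRST[A]={b,c,d}

FIRST(S) = ["b", "c", "d"]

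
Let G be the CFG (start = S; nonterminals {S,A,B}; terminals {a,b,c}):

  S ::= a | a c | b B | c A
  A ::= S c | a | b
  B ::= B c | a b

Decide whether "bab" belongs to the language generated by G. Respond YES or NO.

Convert to CNF:
  S -> T0 A | T1 T0 | T2 B | a
  A -> S T0 | a | b
  B -> B T0 | T1 T2
  T0 -> c
  T1 -> a
  T2 -> b

CYK fill:
  T[0,0] 'b' = {A,T2}  orig:{A}
  T[1,1] 'a' = {A,S,T1}  orig:{A,S}
  T[2,2] 'b' = {A,T2}  orig:{A}
  T[0,1] 'ba' = ∅
  T[1,2] 'ab' = {B}
  T[0,2] 'bab' = {S}

S ∈ T[0,2] ⇒ YES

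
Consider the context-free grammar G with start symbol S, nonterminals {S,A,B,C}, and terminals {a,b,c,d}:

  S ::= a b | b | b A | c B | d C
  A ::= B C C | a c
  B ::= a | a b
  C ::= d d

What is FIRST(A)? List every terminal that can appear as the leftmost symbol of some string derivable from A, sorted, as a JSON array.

FIRST sets, iterate to fixpoint:
[1]
  A via A→a c: +{a}
  B via B→a: +{a}
  C via C→d d: +{d}
  S via S→a b: +{a}
  S via S→b: +{b}
  S via S→c B: +{c}
  S via S→d C: +{d}
  FIRST[S]={a,b,c,d}  FIRST[A]={a}  FIRST[B]={a}  FIRST[C]={d}
[2] done
  FIRST[S]={a,b,c,d}  FIRST[A]={a}  FIRST[B]={a}  FIRST[C]={d}

FIRST(A) = ["a"]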